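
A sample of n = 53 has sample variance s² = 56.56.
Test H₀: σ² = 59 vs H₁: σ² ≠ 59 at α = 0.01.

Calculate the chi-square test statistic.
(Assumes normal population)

df = n - 1 = 52
χ² = (n-1)s²/σ₀² = 52×56.56/59 = 49.8495
Critical values: χ²_{0.995,52} = 29.481, χ²_{0.005,52} = 82.001
Rejection region: χ² < 29.481 or χ² > 82.001
Decision: fail to reject H₀

Answer: χ² = 49.8495, fail to reject H₀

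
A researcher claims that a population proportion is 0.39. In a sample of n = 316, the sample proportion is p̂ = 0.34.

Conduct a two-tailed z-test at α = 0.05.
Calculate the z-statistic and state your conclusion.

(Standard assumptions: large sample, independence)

H₀: p = 0.39, H₁: p ≠ 0.39
Standard error: SE = √(p₀(1-p₀)/n) = √(0.39×0.61/316) = 0.027438
z-statistic: z = (p̂ - p₀)/SE = (0.34 - 0.39)/0.027438 = -1.8223
Critical value: z_0.025 = ±1.960
p-value = 0.0684
Decision: fail to reject H₀ at α = 0.05

Answer: z = -1.8223, fail to reject H₀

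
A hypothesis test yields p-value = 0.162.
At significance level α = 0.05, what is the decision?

Compare p-value to α:
0.162 ≥ 0.05
Decision: fail to reject H₀

Answer: fail to reject H₀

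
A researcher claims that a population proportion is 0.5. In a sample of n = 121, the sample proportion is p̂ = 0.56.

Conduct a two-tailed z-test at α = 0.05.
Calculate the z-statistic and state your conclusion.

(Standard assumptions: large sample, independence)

Answer: z = 1.3200, fail to reject H₀

Derivation:
H₀: p = 0.5, H₁: p ≠ 0.5
Standard error: SE = √(p₀(1-p₀)/n) = √(0.5×0.5/121) = 0.045455
z-statistic: z = (p̂ - p₀)/SE = (0.56 - 0.5)/0.045455 = 1.3200
Critical value: z_0.025 = ±1.960
p-value = 0.1868
Decision: fail to reject H₀ at α = 0.05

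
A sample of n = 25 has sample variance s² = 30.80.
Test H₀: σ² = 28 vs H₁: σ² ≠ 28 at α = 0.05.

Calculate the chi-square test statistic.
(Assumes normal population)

Answer: χ² = 26.4000, fail to reject H₀

Derivation:
df = n - 1 = 24
χ² = (n-1)s²/σ₀² = 24×30.80/28 = 26.4000
Critical values: χ²_{0.975,24} = 12.401, χ²_{0.025,24} = 39.364
Rejection region: χ² < 12.401 or χ² > 39.364
Decision: fail to reject H₀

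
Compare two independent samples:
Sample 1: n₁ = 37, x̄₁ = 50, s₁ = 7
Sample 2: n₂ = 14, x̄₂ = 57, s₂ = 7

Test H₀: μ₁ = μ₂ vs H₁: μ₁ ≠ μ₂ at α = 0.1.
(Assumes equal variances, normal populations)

Pooled variance: s²_p = [36×7² + 13×7²]/(49) = 49.0000
s_p = 7.0000
SE = s_p×√(1/n₁ + 1/n₂) = 7.0000×√(1/37 + 1/14) = 2.1964
t = (x̄₁ - x̄₂)/SE = (50 - 57)/2.1964 = -3.1870
df = 49, t-critical = ±1.677
Decision: reject H₀

Answer: t = -3.1870, reject H₀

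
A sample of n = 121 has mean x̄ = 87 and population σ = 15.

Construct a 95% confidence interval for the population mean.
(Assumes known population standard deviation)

Answer: (84.3273, 89.6727)

Derivation:
Confidence level: 95%, α = 0.05
z_0.025 = 1.960
SE = σ/√n = 15/√121 = 1.3636
Margin of error = 1.960 × 1.3636 = 2.6727
CI: x̄ ± margin = 87 ± 2.6727
CI: (84.3273, 89.6727)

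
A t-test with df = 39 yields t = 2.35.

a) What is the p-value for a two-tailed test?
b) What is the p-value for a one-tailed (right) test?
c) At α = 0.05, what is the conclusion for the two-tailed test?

Answer: a) 0.0239, b) 0.0120, c) reject H₀

Derivation:
Using t-distribution with df = 39:
a) Two-tailed: p = 2×P(T > 2.35) = 0.0239
b) One-tailed: p = P(T > 2.35) = 0.0120
c) 0.0239 < 0.05, reject H₀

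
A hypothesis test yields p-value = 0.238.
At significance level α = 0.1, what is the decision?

Compare p-value to α:
0.238 ≥ 0.1
Decision: fail to reject H₀

Answer: fail to reject H₀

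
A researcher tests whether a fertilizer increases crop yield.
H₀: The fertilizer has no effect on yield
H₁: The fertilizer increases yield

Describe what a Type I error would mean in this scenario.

Answer: Concluding the fertilizer works when it doesn't

Derivation:
A Type I error (probability α) occurs when we reject a true H₀.
A Type II error (probability β) occurs when we fail to reject a false H₀.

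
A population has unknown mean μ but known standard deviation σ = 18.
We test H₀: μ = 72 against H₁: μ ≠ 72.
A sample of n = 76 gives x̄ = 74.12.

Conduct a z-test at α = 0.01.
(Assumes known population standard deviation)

Standard error: SE = σ/√n = 18/√76 = 2.0647
z-statistic: z = (x̄ - μ₀)/SE = (74.12 - 72)/2.0647 = 1.0268
Critical value: ±2.576
p-value = 0.3045
Decision: fail to reject H₀

Answer: z = 1.0268, fail to reject H₀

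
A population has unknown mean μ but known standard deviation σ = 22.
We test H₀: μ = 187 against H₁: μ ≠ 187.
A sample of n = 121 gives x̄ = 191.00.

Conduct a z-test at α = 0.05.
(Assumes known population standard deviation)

Standard error: SE = σ/√n = 22/√121 = 2.0000
z-statistic: z = (x̄ - μ₀)/SE = (191.00 - 187)/2.0000 = 2.0000
Critical value: ±1.960
p-value = 0.0455
Decision: reject H₀

Answer: z = 2.0000, reject H₀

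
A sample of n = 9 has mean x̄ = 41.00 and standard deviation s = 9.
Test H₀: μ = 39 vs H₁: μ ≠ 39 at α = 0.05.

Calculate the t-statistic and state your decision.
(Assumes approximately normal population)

Answer: t = 0.6667, fail to reject H₀

Derivation:
df = n - 1 = 8
SE = s/√n = 9/√9 = 3.0000
t = (x̄ - μ₀)/SE = (41.00 - 39)/3.0000 = 0.6667
Critical value: t_{0.025,8} = ±2.306
p-value ≈ 0.5237
Decision: fail to reject H₀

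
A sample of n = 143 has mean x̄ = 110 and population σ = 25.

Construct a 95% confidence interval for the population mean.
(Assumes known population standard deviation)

Confidence level: 95%, α = 0.05
z_0.025 = 1.960
SE = σ/√n = 25/√143 = 2.0906
Margin of error = 1.960 × 2.0906 = 4.0976
CI: x̄ ± margin = 110 ± 4.0976
CI: (105.9024, 114.0976)

Answer: (105.9024, 114.0976)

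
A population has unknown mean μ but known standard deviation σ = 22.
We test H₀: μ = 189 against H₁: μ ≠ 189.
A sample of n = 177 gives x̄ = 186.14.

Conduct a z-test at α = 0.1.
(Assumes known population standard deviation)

Standard error: SE = σ/√n = 22/√177 = 1.6536
z-statistic: z = (x̄ - μ₀)/SE = (186.14 - 189)/1.6536 = -1.7296
Critical value: ±1.645
p-value = 0.0837
Decision: reject H₀

Answer: z = -1.7296, reject H₀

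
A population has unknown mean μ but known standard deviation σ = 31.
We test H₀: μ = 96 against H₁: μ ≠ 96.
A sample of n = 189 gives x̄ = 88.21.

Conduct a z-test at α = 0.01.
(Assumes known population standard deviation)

Standard error: SE = σ/√n = 31/√189 = 2.2549
z-statistic: z = (x̄ - μ₀)/SE = (88.21 - 96)/2.2549 = -3.4547
Critical value: ±2.576
p-value = 0.0006
Decision: reject H₀

Answer: z = -3.4547, reject H₀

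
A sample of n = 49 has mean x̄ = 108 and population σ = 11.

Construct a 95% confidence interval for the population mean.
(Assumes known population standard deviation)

Answer: (104.9201, 111.0799)

Derivation:
Confidence level: 95%, α = 0.05
z_0.025 = 1.960
SE = σ/√n = 11/√49 = 1.5714
Margin of error = 1.960 × 1.5714 = 3.0799
CI: x̄ ± margin = 108 ± 3.0799
CI: (104.9201, 111.0799)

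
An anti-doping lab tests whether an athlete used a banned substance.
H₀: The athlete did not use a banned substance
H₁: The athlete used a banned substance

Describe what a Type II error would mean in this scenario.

Type I error: rejecting H₀ when it is actually true (false positive).
Type II error: failing to reject H₀ when H₁ is actually true (false negative).

Answer: Failing to detect doping in an athlete who used a banned substance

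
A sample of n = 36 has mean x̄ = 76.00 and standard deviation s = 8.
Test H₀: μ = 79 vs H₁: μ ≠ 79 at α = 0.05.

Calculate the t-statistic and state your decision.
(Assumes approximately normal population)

df = n - 1 = 35
SE = s/√n = 8/√36 = 1.3333
t = (x̄ - μ₀)/SE = (76.00 - 79)/1.3333 = -2.2501
Critical value: t_{0.025,35} = ±2.030
p-value ≈ 0.0308
Decision: reject H₀

Answer: t = -2.2501, reject H₀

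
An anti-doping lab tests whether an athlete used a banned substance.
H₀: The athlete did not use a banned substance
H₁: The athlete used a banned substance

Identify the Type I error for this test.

Answer: Falsely accusing a clean athlete of doping

Derivation:
A Type I error (probability α) occurs when we reject a true H₀.
A Type II error (probability β) occurs when we fail to reject a false H₀.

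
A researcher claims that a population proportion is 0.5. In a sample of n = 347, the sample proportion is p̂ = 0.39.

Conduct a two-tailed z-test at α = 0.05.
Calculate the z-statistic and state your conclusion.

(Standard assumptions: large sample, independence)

Answer: z = -4.0982, reject H₀

Derivation:
H₀: p = 0.5, H₁: p ≠ 0.5
Standard error: SE = √(p₀(1-p₀)/n) = √(0.5×0.5/347) = 0.026841
z-statistic: z = (p̂ - p₀)/SE = (0.39 - 0.5)/0.026841 = -4.0982
Critical value: z_0.025 = ±1.960
p-value < 0.0001
Decision: reject H₀ at α = 0.05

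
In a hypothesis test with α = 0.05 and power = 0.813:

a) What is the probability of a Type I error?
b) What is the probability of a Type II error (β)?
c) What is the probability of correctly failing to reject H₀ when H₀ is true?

Answer: a) 0.05, b) 0.187, c) 0.95

Derivation:
a) Type I error probability = α = 0.05
b) Power = P(reject H₀ | H₁ true) = 1 - β = 0.813, so Type II error probability = β = 1 - Power = 0.187
c) P(fail to reject H₀ | H₀ true) = 1 - α = 0.95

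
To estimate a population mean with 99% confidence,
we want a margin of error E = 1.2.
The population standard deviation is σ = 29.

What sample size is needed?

z_0.005 = 2.576
n = (z×σ/E)² = (2.576×29/1.2)²
n = 3875.4775
Round up: n = 3876

Answer: n = 3876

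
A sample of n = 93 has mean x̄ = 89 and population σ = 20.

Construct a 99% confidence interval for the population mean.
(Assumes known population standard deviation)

Answer: (83.6576, 94.3424)

Derivation:
Confidence level: 99%, α = 0.01
z_0.005 = 2.576
SE = σ/√n = 20/√93 = 2.0739
Margin of error = 2.576 × 2.0739 = 5.3424
CI: x̄ ± margin = 89 ± 5.3424
CI: (83.6576, 94.3424)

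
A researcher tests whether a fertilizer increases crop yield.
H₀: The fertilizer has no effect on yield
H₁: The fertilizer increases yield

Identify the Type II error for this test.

A Type I error (probability α) occurs when we reject a true H₀.
A Type II error (probability β) occurs when we fail to reject a false H₀.

Answer: Failing to recommend an effective fertilizer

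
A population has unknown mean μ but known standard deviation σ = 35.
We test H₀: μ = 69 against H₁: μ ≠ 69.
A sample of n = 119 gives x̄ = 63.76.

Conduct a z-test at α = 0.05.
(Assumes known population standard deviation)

Answer: z = -1.6332, fail to reject H₀

Derivation:
Standard error: SE = σ/√n = 35/√119 = 3.2084
z-statistic: z = (x̄ - μ₀)/SE = (63.76 - 69)/3.2084 = -1.6332
Critical value: ±1.960
p-value = 0.1024
Decision: fail to reject H₀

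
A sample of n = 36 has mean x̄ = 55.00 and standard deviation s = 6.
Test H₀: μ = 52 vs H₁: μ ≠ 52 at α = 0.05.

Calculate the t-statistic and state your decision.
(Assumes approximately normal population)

Answer: t = 3.0000, reject H₀

Derivation:
df = n - 1 = 35
SE = s/√n = 6/√36 = 1.0000
t = (x̄ - μ₀)/SE = (55.00 - 52)/1.0000 = 3.0000
Critical value: t_{0.025,35} = ±2.030
p-value ≈ 0.0049
Decision: reject H₀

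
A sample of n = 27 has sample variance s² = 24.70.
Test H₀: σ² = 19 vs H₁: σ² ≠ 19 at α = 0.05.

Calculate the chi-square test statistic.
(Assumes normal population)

Answer: χ² = 33.8000, fail to reject H₀

Derivation:
df = n - 1 = 26
χ² = (n-1)s²/σ₀² = 26×24.70/19 = 33.8000
Critical values: χ²_{0.975,26} = 13.844, χ²_{0.025,26} = 41.923
Rejection region: χ² < 13.844 or χ² > 41.923
Decision: fail to reject H₀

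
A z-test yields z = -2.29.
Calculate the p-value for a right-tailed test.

For z = -2.29:
p = P(Z > -2.29) = 1 - Φ(-2.29) = 0.9890

Answer: p-value ≈ 0.9890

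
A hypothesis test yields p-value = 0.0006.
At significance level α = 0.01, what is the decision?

Compare p-value to α:
0.0006 < 0.01
Decision: reject H₀

Answer: reject H₀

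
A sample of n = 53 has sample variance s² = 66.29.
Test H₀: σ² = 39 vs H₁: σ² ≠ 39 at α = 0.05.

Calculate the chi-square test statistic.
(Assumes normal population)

Answer: χ² = 88.3867, reject H₀

Derivation:
df = n - 1 = 52
χ² = (n-1)s²/σ₀² = 52×66.29/39 = 88.3867
Critical values: χ²_{0.975,52} = 33.968, χ²_{0.025,52} = 73.810
Rejection region: χ² < 33.968 or χ² > 73.810
Decision: reject H₀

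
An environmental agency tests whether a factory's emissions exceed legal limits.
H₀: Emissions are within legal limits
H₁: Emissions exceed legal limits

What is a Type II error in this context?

Answer: Failing to cite a factory whose emissions actually exceed the limit

Derivation:
Type I error (α): Rejecting H₀ when H₀ is true
Type II error (β): Failing to reject H₀ when H₁ is true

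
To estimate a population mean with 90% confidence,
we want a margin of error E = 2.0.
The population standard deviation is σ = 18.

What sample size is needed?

z_0.05 = 1.645
n = (z×σ/E)² = (1.645×18/2.0)²
n = 219.1880
Round up: n = 220

Answer: n = 220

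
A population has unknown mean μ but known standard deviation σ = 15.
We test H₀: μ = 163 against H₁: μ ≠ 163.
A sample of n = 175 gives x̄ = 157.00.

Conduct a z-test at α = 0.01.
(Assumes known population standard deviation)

Standard error: SE = σ/√n = 15/√175 = 1.1339
z-statistic: z = (x̄ - μ₀)/SE = (157.00 - 163)/1.1339 = -5.2915
Critical value: ±2.576
p-value < 0.0001
Decision: reject H₀

Answer: z = -5.2915, reject H₀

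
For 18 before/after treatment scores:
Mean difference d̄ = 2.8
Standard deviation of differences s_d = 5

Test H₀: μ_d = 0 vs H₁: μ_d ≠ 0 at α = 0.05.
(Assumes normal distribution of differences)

Answer: t = 2.3759, reject H₀

Derivation:
df = n - 1 = 17
SE = s_d/√n = 5/√18 = 1.1785
t = d̄/SE = 2.8/1.1785 = 2.3759
Critical value: t_{0.025,17} = ±2.110
p-value ≈ 0.0295
Decision: reject H₀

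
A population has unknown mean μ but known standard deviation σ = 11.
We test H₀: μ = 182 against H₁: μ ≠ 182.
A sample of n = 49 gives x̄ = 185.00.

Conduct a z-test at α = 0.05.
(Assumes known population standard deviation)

Standard error: SE = σ/√n = 11/√49 = 1.5714
z-statistic: z = (x̄ - μ₀)/SE = (185.00 - 182)/1.5714 = 1.9091
Critical value: ±1.960
p-value = 0.0562
Decision: fail to reject H₀

Answer: z = 1.9091, fail to reject H₀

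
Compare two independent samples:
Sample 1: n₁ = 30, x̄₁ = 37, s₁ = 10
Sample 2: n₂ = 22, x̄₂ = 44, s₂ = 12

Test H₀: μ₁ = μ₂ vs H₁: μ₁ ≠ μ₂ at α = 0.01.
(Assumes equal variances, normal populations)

Answer: t = -2.2911, fail to reject H₀

Derivation:
Pooled variance: s²_p = [29×10² + 21×12²]/(50) = 118.4800
s_p = 10.8849
SE = s_p×√(1/n₁ + 1/n₂) = 10.8849×√(1/30 + 1/22) = 3.0553
t = (x̄₁ - x̄₂)/SE = (37 - 44)/3.0553 = -2.2911
df = 50, t-critical = ±2.678
Decision: fail to reject H₀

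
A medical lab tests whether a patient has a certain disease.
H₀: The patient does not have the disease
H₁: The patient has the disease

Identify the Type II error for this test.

Answer: Failing to diagnose a patient who actually has the disease (false negative)

Derivation:
Type I error (α): Rejecting H₀ when H₀ is true
Type II error (β): Failing to reject H₀ when H₁ is true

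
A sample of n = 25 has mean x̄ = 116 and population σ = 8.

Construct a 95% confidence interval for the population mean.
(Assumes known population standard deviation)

Answer: (112.8640, 119.1360)

Derivation:
Confidence level: 95%, α = 0.05
z_0.025 = 1.960
SE = σ/√n = 8/√25 = 1.6000
Margin of error = 1.960 × 1.6000 = 3.1360
CI: x̄ ± margin = 116 ± 3.1360
CI: (112.8640, 119.1360)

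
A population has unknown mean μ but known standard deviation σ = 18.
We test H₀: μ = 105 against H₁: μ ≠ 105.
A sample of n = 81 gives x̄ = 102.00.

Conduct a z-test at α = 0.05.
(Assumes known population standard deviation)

Answer: z = -1.5000, fail to reject H₀

Derivation:
Standard error: SE = σ/√n = 18/√81 = 2.0000
z-statistic: z = (x̄ - μ₀)/SE = (102.00 - 105)/2.0000 = -1.5000
Critical value: ±1.960
p-value = 0.1336
Decision: fail to reject H₀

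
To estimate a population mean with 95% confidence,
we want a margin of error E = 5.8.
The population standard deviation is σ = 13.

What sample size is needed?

Answer: n = 20

Derivation:
z_0.025 = 1.960
n = (z×σ/E)² = (1.960×13/5.8)²
n = 19.2994
Round up: n = 20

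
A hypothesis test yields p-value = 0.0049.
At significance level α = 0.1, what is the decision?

Answer: reject H₀

Derivation:
Compare p-value to α:
0.0049 < 0.1
Decision: reject H₀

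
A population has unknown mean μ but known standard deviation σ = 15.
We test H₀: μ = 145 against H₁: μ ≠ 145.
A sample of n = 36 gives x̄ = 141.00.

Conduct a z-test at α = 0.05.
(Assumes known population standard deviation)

Answer: z = -1.6000, fail to reject H₀

Derivation:
Standard error: SE = σ/√n = 15/√36 = 2.5000
z-statistic: z = (x̄ - μ₀)/SE = (141.00 - 145)/2.5000 = -1.6000
Critical value: ±1.960
p-value = 0.1096
Decision: fail to reject H₀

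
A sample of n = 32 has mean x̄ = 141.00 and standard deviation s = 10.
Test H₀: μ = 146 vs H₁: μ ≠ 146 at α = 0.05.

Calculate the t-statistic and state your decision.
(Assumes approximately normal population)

Answer: t = -2.8284, reject H₀

Derivation:
df = n - 1 = 31
SE = s/√n = 10/√32 = 1.7678
t = (x̄ - μ₀)/SE = (141.00 - 146)/1.7678 = -2.8284
Critical value: t_{0.025,31} = ±2.040
p-value ≈ 0.0081
Decision: reject H₀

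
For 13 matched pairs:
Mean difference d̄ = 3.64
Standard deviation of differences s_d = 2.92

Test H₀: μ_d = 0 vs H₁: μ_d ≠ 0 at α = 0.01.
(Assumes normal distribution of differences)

Answer: t = 4.4944, reject H₀

Derivation:
df = n - 1 = 12
SE = s_d/√n = 2.92/√13 = 0.8099
t = d̄/SE = 3.64/0.8099 = 4.4944
Critical value: t_{0.005,12} = ±3.055
p-value ≈ 0.0007
Decision: reject H₀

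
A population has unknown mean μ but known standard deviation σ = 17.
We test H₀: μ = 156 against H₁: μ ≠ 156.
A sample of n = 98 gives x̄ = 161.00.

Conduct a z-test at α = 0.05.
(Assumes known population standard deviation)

Standard error: SE = σ/√n = 17/√98 = 1.7173
z-statistic: z = (x̄ - μ₀)/SE = (161.00 - 156)/1.7173 = 2.9115
Critical value: ±1.960
p-value = 0.0036
Decision: reject H₀

Answer: z = 2.9115, reject H₀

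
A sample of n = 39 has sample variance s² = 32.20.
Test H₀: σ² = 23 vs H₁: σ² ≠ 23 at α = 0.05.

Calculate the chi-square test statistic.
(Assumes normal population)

Answer: χ² = 53.2000, fail to reject H₀

Derivation:
df = n - 1 = 38
χ² = (n-1)s²/σ₀² = 38×32.20/23 = 53.2000
Critical values: χ²_{0.975,38} = 22.878, χ²_{0.025,38} = 56.896
Rejection region: χ² < 22.878 or χ² > 56.896
Decision: fail to reject H₀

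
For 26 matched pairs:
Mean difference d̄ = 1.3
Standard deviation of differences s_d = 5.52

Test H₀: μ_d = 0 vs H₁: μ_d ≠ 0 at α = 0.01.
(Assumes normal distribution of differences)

Answer: t = 1.2008, fail to reject H₀

Derivation:
df = n - 1 = 25
SE = s_d/√n = 5.52/√26 = 1.0826
t = d̄/SE = 1.3/1.0826 = 1.2008
Critical value: t_{0.005,25} = ±2.787
p-value ≈ 0.2411
Decision: fail to reject H₀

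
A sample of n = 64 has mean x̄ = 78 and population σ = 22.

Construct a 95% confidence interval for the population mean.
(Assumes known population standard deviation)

Confidence level: 95%, α = 0.05
z_0.025 = 1.960
SE = σ/√n = 22/√64 = 2.7500
Margin of error = 1.960 × 2.7500 = 5.3900
CI: x̄ ± margin = 78 ± 5.3900
CI: (72.6100, 83.3900)

Answer: (72.6100, 83.3900)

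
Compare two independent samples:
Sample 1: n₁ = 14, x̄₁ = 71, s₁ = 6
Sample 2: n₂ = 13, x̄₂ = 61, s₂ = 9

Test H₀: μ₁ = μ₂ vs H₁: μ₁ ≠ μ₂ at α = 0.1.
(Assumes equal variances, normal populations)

Pooled variance: s²_p = [13×6² + 12×9²]/(25) = 57.6000
s_p = 7.5895
SE = s_p×√(1/n₁ + 1/n₂) = 7.5895×√(1/14 + 1/13) = 2.9232
t = (x̄₁ - x̄₂)/SE = (71 - 61)/2.9232 = 3.4209
df = 25, t-critical = ±1.708
Decision: reject H₀

Answer: t = 3.4209, reject H₀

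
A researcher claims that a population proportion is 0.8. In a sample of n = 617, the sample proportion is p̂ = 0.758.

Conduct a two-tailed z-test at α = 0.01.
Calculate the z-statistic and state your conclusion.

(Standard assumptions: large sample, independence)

Answer: z = -2.6082, reject H₀

Derivation:
H₀: p = 0.8, H₁: p ≠ 0.8
Standard error: SE = √(p₀(1-p₀)/n) = √(0.8×0.2/617) = 0.016103
z-statistic: z = (p̂ - p₀)/SE = (0.758 - 0.8)/0.016103 = -2.6082
Critical value: z_0.005 = ±2.576
p-value = 0.0091
Decision: reject H₀ at α = 0.01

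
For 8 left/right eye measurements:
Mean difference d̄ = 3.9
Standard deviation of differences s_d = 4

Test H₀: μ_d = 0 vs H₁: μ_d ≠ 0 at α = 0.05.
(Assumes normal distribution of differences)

df = n - 1 = 7
SE = s_d/√n = 4/√8 = 1.4142
t = d̄/SE = 3.9/1.4142 = 2.7577
Critical value: t_{0.025,7} = ±2.365
p-value ≈ 0.0282
Decision: reject H₀

Answer: t = 2.7577, reject H₀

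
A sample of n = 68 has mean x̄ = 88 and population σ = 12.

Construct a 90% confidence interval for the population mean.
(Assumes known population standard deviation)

Answer: (85.6062, 90.3938)

Derivation:
Confidence level: 90%, α = 0.1
z_0.05 = 1.645
SE = σ/√n = 12/√68 = 1.4552
Margin of error = 1.645 × 1.4552 = 2.3938
CI: x̄ ± margin = 88 ± 2.3938
CI: (85.6062, 90.3938)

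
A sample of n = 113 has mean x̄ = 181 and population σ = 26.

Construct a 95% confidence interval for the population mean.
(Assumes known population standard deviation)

Confidence level: 95%, α = 0.05
z_0.025 = 1.960
SE = σ/√n = 26/√113 = 2.4459
Margin of error = 1.960 × 2.4459 = 4.7940
CI: x̄ ± margin = 181 ± 4.7940
CI: (176.2060, 185.7940)

Answer: (176.2060, 185.7940)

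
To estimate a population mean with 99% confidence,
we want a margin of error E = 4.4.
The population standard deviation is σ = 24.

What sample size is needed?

z_0.005 = 2.576
n = (z×σ/E)² = (2.576×24/4.4)²
n = 197.4280
Round up: n = 198

Answer: n = 198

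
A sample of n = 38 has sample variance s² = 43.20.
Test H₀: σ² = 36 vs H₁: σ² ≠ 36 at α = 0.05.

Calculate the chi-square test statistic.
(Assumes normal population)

Answer: χ² = 44.4000, fail to reject H₀

Derivation:
df = n - 1 = 37
χ² = (n-1)s²/σ₀² = 37×43.20/36 = 44.4000
Critical values: χ²_{0.975,37} = 22.106, χ²_{0.025,37} = 55.668
Rejection region: χ² < 22.106 or χ² > 55.668
Decision: fail to reject H₀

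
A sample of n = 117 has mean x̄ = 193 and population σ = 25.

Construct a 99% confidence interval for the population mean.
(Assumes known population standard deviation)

Answer: (187.0461, 198.9539)

Derivation:
Confidence level: 99%, α = 0.01
z_0.005 = 2.576
SE = σ/√n = 25/√117 = 2.3113
Margin of error = 2.576 × 2.3113 = 5.9539
CI: x̄ ± margin = 193 ± 5.9539
CI: (187.0461, 198.9539)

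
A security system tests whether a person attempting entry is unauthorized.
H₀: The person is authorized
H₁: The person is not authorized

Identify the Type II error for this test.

Type I error: rejecting H₀ when it is actually true (false positive).
Type II error: failing to reject H₀ when H₁ is actually true (false negative).

Answer: Granting entry to an unauthorized person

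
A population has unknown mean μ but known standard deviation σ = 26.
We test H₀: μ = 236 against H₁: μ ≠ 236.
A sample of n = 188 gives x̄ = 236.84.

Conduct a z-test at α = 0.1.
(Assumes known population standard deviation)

Answer: z = 0.4430, fail to reject H₀

Derivation:
Standard error: SE = σ/√n = 26/√188 = 1.8962
z-statistic: z = (x̄ - μ₀)/SE = (236.84 - 236)/1.8962 = 0.4430
Critical value: ±1.645
p-value = 0.6578
Decision: fail to reject H₀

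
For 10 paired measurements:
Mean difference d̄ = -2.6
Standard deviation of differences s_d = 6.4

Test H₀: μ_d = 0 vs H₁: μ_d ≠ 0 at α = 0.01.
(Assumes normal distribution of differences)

Answer: t = -1.2846, fail to reject H₀

Derivation:
df = n - 1 = 9
SE = s_d/√n = 6.4/√10 = 2.0239
t = d̄/SE = -2.6/2.0239 = -1.2846
Critical value: t_{0.005,9} = ±3.250
p-value ≈ 0.2310
Decision: fail to reject H₀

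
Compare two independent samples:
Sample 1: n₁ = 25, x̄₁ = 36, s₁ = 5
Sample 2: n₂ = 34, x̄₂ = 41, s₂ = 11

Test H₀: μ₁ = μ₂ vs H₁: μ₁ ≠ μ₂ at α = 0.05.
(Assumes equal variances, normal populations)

Pooled variance: s²_p = [24×5² + 33×11²]/(57) = 80.5789
s_p = 8.9766
SE = s_p×√(1/n₁ + 1/n₂) = 8.9766×√(1/25 + 1/34) = 2.3650
t = (x̄₁ - x̄₂)/SE = (36 - 41)/2.3650 = -2.1142
df = 57, t-critical = ±2.002
Decision: reject H₀

Answer: t = -2.1142, reject H₀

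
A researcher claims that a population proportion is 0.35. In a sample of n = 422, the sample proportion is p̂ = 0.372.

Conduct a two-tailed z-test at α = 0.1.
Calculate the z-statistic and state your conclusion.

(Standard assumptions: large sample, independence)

Answer: z = 0.9475, fail to reject H₀

Derivation:
H₀: p = 0.35, H₁: p ≠ 0.35
Standard error: SE = √(p₀(1-p₀)/n) = √(0.35×0.65/422) = 0.023219
z-statistic: z = (p̂ - p₀)/SE = (0.372 - 0.35)/0.023219 = 0.9475
Critical value: z_0.05 = ±1.645
p-value = 0.3434
Decision: fail to reject H₀ at α = 0.1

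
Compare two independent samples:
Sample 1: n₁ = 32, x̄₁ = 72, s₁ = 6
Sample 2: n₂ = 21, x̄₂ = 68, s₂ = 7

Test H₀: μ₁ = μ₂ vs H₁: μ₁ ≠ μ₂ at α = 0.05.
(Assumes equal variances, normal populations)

Answer: t = 2.2217, reject H₀

Derivation:
Pooled variance: s²_p = [31×6² + 20×7²]/(51) = 41.0980
s_p = 6.4108
SE = s_p×√(1/n₁ + 1/n₂) = 6.4108×√(1/32 + 1/21) = 1.8004
t = (x̄₁ - x̄₂)/SE = (72 - 68)/1.8004 = 2.2217
df = 51, t-critical = ±2.008
Decision: reject H₀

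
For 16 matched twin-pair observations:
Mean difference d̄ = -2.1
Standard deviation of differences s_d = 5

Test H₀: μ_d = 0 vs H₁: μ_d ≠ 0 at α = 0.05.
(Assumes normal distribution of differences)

Answer: t = -1.6800, fail to reject H₀

Derivation:
df = n - 1 = 15
SE = s_d/√n = 5/√16 = 1.2500
t = d̄/SE = -2.1/1.2500 = -1.6800
Critical value: t_{0.025,15} = ±2.131
p-value ≈ 0.1137
Decision: fail to reject H₀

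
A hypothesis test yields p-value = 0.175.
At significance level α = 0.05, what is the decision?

Compare p-value to α:
0.175 ≥ 0.05
Decision: fail to reject H₀

Answer: fail to reject H₀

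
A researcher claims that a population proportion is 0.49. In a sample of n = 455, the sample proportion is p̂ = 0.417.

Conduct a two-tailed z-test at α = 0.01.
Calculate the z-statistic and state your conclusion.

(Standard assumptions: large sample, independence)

H₀: p = 0.49, H₁: p ≠ 0.49
Standard error: SE = √(p₀(1-p₀)/n) = √(0.49×0.51/455) = 0.023436
z-statistic: z = (p̂ - p₀)/SE = (0.417 - 0.49)/0.023436 = -3.1149
Critical value: z_0.005 = ±2.576
p-value = 0.0018
Decision: reject H₀ at α = 0.01

Answer: z = -3.1149, reject H₀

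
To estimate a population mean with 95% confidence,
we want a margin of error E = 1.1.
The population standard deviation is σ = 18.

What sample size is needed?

Answer: n = 1029

Derivation:
z_0.025 = 1.960
n = (z×σ/E)² = (1.960×18/1.1)²
n = 1028.6598
Round up: n = 1029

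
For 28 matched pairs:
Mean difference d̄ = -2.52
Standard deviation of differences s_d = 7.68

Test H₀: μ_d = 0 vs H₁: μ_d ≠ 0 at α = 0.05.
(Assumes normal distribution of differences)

df = n - 1 = 27
SE = s_d/√n = 7.68/√28 = 1.4514
t = d̄/SE = -2.52/1.4514 = -1.7363
Critical value: t_{0.025,27} = ±2.052
p-value ≈ 0.0939
Decision: fail to reject H₀

Answer: t = -1.7363, fail to reject H₀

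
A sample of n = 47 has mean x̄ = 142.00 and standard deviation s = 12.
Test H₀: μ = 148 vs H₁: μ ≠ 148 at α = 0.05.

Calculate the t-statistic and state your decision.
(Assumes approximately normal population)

df = n - 1 = 46
SE = s/√n = 12/√47 = 1.7504
t = (x̄ - μ₀)/SE = (142.00 - 148)/1.7504 = -3.4278
Critical value: t_{0.025,46} = ±2.013
p-value ≈ 0.0013
Decision: reject H₀

Answer: t = -3.4278, reject H₀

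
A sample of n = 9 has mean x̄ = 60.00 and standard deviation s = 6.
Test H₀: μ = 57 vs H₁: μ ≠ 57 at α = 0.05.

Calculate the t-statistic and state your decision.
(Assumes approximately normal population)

df = n - 1 = 8
SE = s/√n = 6/√9 = 2.0000
t = (x̄ - μ₀)/SE = (60.00 - 57)/2.0000 = 1.5000
Critical value: t_{0.025,8} = ±2.306
p-value ≈ 0.1720
Decision: fail to reject H₀

Answer: t = 1.5000, fail to reject H₀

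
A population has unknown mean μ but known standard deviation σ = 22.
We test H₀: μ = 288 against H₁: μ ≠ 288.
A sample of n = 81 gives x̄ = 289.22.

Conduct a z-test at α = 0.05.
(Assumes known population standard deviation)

Answer: z = 0.4991, fail to reject H₀

Derivation:
Standard error: SE = σ/√n = 22/√81 = 2.4444
z-statistic: z = (x̄ - μ₀)/SE = (289.22 - 288)/2.4444 = 0.4991
Critical value: ±1.960
p-value = 0.6177
Decision: fail to reject H₀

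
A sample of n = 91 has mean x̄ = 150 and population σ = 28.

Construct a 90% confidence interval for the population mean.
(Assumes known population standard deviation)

Confidence level: 90%, α = 0.1
z_0.05 = 1.645
SE = σ/√n = 28/√91 = 2.9352
Margin of error = 1.645 × 2.9352 = 4.8284
CI: x̄ ± margin = 150 ± 4.8284
CI: (145.1716, 154.8284)

Answer: (145.1716, 154.8284)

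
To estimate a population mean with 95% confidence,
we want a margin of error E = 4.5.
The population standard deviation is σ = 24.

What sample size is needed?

z_0.025 = 1.960
n = (z×σ/E)² = (1.960×24/4.5)²
n = 109.2722
Round up: n = 110

Answer: n = 110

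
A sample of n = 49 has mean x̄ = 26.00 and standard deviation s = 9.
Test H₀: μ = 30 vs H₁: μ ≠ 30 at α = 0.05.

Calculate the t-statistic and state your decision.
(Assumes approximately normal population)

Answer: t = -3.1111, reject H₀

Derivation:
df = n - 1 = 48
SE = s/√n = 9/√49 = 1.2857
t = (x̄ - μ₀)/SE = (26.00 - 30)/1.2857 = -3.1111
Critical value: t_{0.025,48} = ±2.011
p-value ≈ 0.0031
Decision: reject H₀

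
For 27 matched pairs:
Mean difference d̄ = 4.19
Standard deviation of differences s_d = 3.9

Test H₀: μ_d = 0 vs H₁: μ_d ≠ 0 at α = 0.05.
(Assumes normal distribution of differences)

df = n - 1 = 26
SE = s_d/√n = 3.9/√27 = 0.7506
t = d̄/SE = 4.19/0.7506 = 5.5822
Critical value: t_{0.025,26} = ±2.056
p-value < 0.0001
Decision: reject H₀

Answer: t = 5.5822, reject H₀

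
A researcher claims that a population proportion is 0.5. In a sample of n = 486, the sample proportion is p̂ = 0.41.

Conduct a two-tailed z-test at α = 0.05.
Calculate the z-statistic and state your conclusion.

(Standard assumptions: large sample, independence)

H₀: p = 0.5, H₁: p ≠ 0.5
Standard error: SE = √(p₀(1-p₀)/n) = √(0.5×0.5/486) = 0.022680
z-statistic: z = (p̂ - p₀)/SE = (0.41 - 0.5)/0.022680 = -3.9683
Critical value: z_0.025 = ±1.960
p-value = 0.0001
Decision: reject H₀ at α = 0.05

Answer: z = -3.9683, reject H₀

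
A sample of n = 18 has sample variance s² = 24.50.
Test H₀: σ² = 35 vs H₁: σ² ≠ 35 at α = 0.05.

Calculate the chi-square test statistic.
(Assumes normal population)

df = n - 1 = 17
χ² = (n-1)s²/σ₀² = 17×24.50/35 = 11.9000
Critical values: χ²_{0.975,17} = 7.564, χ²_{0.025,17} = 30.191
Rejection region: χ² < 7.564 or χ² > 30.191
Decision: fail to reject H₀

Answer: χ² = 11.9000, fail to reject H₀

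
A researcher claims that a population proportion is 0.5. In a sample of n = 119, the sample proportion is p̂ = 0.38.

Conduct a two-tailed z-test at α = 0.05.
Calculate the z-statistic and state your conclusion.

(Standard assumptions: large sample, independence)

Answer: z = -2.6181, reject H₀

Derivation:
H₀: p = 0.5, H₁: p ≠ 0.5
Standard error: SE = √(p₀(1-p₀)/n) = √(0.5×0.5/119) = 0.045835
z-statistic: z = (p̂ - p₀)/SE = (0.38 - 0.5)/0.045835 = -2.6181
Critical value: z_0.025 = ±1.960
p-value = 0.0088
Decision: reject H₀ at α = 0.05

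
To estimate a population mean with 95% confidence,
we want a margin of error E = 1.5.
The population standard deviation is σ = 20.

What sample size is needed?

z_0.025 = 1.960
n = (z×σ/E)² = (1.960×20/1.5)²
n = 682.9511
Round up: n = 683

Answer: n = 683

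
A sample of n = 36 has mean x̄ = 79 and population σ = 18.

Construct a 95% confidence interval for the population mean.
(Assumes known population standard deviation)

Confidence level: 95%, α = 0.05
z_0.025 = 1.960
SE = σ/√n = 18/√36 = 3.0000
Margin of error = 1.960 × 3.0000 = 5.8800
CI: x̄ ± margin = 79 ± 5.8800
CI: (73.1200, 84.8800)

Answer: (73.1200, 84.8800)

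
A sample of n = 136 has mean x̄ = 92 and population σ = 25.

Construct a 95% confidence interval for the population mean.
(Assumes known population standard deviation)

Confidence level: 95%, α = 0.05
z_0.025 = 1.960
SE = σ/√n = 25/√136 = 2.1437
Margin of error = 1.960 × 2.1437 = 4.2017
CI: x̄ ± margin = 92 ± 4.2017
CI: (87.7983, 96.2017)

Answer: (87.7983, 96.2017)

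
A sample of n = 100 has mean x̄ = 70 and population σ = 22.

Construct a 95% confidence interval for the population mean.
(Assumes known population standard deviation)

Confidence level: 95%, α = 0.05
z_0.025 = 1.960
SE = σ/√n = 22/√100 = 2.2000
Margin of error = 1.960 × 2.2000 = 4.3120
CI: x̄ ± margin = 70 ± 4.3120
CI: (65.6880, 74.3120)

Answer: (65.6880, 74.3120)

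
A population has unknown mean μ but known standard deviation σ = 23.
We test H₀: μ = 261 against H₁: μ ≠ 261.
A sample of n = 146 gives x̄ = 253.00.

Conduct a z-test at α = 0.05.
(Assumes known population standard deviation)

Standard error: SE = σ/√n = 23/√146 = 1.9035
z-statistic: z = (x̄ - μ₀)/SE = (253.00 - 261)/1.9035 = -4.2028
Critical value: ±1.960
p-value < 0.0001
Decision: reject H₀

Answer: z = -4.2028, reject H₀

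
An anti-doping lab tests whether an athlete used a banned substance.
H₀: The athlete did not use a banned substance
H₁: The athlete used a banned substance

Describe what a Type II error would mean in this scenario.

Answer: Failing to detect doping in an athlete who used a banned substance

Derivation:
Type I error (α): Rejecting H₀ when H₀ is true
Type II error (β): Failing to reject H₀ when H₁ is true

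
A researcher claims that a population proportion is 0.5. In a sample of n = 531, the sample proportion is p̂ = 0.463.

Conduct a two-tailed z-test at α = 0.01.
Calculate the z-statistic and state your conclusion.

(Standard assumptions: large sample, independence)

Answer: z = -1.7052, fail to reject H₀

Derivation:
H₀: p = 0.5, H₁: p ≠ 0.5
Standard error: SE = √(p₀(1-p₀)/n) = √(0.5×0.5/531) = 0.021698
z-statistic: z = (p̂ - p₀)/SE = (0.463 - 0.5)/0.021698 = -1.7052
Critical value: z_0.005 = ±2.576
p-value = 0.0882
Decision: fail to reject H₀ at α = 0.01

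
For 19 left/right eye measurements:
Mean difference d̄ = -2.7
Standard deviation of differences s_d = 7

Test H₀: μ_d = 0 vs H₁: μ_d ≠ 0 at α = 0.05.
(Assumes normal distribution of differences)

df = n - 1 = 18
SE = s_d/√n = 7/√19 = 1.6059
t = d̄/SE = -2.7/1.6059 = -1.6813
Critical value: t_{0.025,18} = ±2.101
p-value ≈ 0.1100
Decision: fail to reject H₀

Answer: t = -1.6813, fail to reject H₀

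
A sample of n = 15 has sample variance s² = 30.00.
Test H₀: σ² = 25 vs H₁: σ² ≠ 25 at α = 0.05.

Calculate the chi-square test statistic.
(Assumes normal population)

df = n - 1 = 14
χ² = (n-1)s²/σ₀² = 14×30.00/25 = 16.8000
Critical values: χ²_{0.975,14} = 5.629, χ²_{0.025,14} = 26.119
Rejection region: χ² < 5.629 or χ² > 26.119
Decision: fail to reject H₀

Answer: χ² = 16.8000, fail to reject H₀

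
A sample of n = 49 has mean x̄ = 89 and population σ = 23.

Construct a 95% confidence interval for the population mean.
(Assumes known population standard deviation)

Answer: (82.5600, 95.4400)

Derivation:
Confidence level: 95%, α = 0.05
z_0.025 = 1.960
SE = σ/√n = 23/√49 = 3.2857
Margin of error = 1.960 × 3.2857 = 6.4400
CI: x̄ ± margin = 89 ± 6.4400
CI: (82.5600, 95.4400)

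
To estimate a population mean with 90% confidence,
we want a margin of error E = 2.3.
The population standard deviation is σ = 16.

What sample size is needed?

Answer: n = 131

Derivation:
z_0.05 = 1.645
n = (z×σ/E)² = (1.645×16/2.3)²
n = 130.9532
Round up: n = 131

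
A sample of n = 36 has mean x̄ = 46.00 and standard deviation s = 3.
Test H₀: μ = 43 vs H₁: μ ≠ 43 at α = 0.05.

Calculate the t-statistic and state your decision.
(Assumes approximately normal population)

df = n - 1 = 35
SE = s/√n = 3/√36 = 0.5000
t = (x̄ - μ₀)/SE = (46.00 - 43)/0.5000 = 6.0000
Critical value: t_{0.025,35} = ±2.030
p-value < 0.0001
Decision: reject H₀

Answer: t = 6.0000, reject H₀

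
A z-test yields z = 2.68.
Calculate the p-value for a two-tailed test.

For z = 2.68:
p = 2×P(Z > |2.68|) = 2×(1 - Φ(2.68)) = 0.0074

Answer: p-value ≈ 0.0074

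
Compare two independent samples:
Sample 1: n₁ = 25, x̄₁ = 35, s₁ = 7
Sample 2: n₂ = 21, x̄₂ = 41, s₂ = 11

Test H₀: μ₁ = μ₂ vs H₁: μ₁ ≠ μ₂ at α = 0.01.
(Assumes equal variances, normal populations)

Pooled variance: s²_p = [24×7² + 20×11²]/(44) = 81.7273
s_p = 9.0403
SE = s_p×√(1/n₁ + 1/n₂) = 9.0403×√(1/25 + 1/21) = 2.6760
t = (x̄₁ - x̄₂)/SE = (35 - 41)/2.6760 = -2.2422
df = 44, t-critical = ±2.692
Decision: fail to reject H₀

Answer: t = -2.2422, fail to reject H₀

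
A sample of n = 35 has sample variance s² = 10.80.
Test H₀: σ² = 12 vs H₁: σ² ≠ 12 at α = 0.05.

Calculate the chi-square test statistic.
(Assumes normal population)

df = n - 1 = 34
χ² = (n-1)s²/σ₀² = 34×10.80/12 = 30.6000
Critical values: χ²_{0.975,34} = 19.806, χ²_{0.025,34} = 51.966
Rejection region: χ² < 19.806 or χ² > 51.966
Decision: fail to reject H₀

Answer: χ² = 30.6000, fail to reject H₀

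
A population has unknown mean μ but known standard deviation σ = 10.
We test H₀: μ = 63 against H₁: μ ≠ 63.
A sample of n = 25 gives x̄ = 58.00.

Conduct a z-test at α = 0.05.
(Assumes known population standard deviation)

Answer: z = -2.5000, reject H₀

Derivation:
Standard error: SE = σ/√n = 10/√25 = 2.0000
z-statistic: z = (x̄ - μ₀)/SE = (58.00 - 63)/2.0000 = -2.5000
Critical value: ±1.960
p-value = 0.0124
Decision: reject H₀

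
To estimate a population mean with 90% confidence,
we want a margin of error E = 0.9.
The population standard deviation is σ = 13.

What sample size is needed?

z_0.05 = 1.645
n = (z×σ/E)² = (1.645×13/0.9)²
n = 564.5904
Round up: n = 565

Answer: n = 565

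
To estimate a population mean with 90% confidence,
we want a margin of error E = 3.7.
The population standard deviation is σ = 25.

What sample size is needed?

Answer: n = 124

Derivation:
z_0.05 = 1.645
n = (z×σ/E)² = (1.645×25/3.7)²
n = 123.5402
Round up: n = 124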